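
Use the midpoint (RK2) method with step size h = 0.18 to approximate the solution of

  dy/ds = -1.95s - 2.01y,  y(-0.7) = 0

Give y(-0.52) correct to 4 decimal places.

0.1697

Midpoint: k1 = f(s_n, y_n); k2 = f(s_n + h/2, y_n + (h/2)·k1); y_{n+1} = y_n + h·k2.
s=-0.700000, y=0.000000:
  k1 = f(-0.700000, 0.000000) = 1.365000
  k2 = f(-0.610000, 0.122850) = 0.942572
  y ← 0.000000 + 0.18·0.942572 = 0.169663
y(-0.52) ≈ 0.1697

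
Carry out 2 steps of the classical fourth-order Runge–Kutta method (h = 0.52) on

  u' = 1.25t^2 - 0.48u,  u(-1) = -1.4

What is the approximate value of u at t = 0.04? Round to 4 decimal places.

RK4: k1 = f(t_n, u_n); k2 = f(t_n + h/2, u_n + (h/2)·k1); k3 = f(t_n + h/2, u_n + (h/2)·k2); k4 = f(t_n + h, u_n + h·k3); u_{n+1} = u_n + (h/6)·(k1 + 2k2 + 2k3 + k4).
t=-1.000000, u=-1.400000:
  k1 = f(-1.000000, -1.400000) = 1.922000
  k2 = f(-0.740000, -0.900280) = 1.116634
  k3 = f(-0.740000, -1.109675) = 1.217144
  k4 = f(-0.480000, -0.767085) = 0.656201
  u ← -1.400000 + (0.52/6)·(k1 + 2k2 + 2k3 + k4) = -0.772034
t=-0.480000, u=-0.772034:
  k1 = f(-0.480000, -0.772034) = 0.658576
  k2 = f(-0.220000, -0.600804) = 0.348886
  k3 = f(-0.220000, -0.681324) = 0.387535
  k4 = f(0.040000, -0.570516) = 0.275848
  u ← -0.772034 + (0.52/6)·(k1 + 2k2 + 2k3 + k4) = -0.563404
u(0.04) ≈ -0.5634

-0.5634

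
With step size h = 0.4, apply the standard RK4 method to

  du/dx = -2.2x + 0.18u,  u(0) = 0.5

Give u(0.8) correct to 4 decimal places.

-0.1616

RK4: k1 = f(x_n, u_n); k2 = f(x_n + h/2, u_n + (h/2)·k1); k3 = f(x_n + h/2, u_n + (h/2)·k2); k4 = f(x_n + h, u_n + h·k3); u_{n+1} = u_n + (h/6)·(k1 + 2k2 + 2k3 + k4).
x=0.000000, u=0.500000:
  k1 = f(0.000000, 0.500000) = 0.090000
  k2 = f(0.200000, 0.518000) = -0.346760
  k3 = f(0.200000, 0.430648) = -0.362483
  k4 = f(0.400000, 0.355007) = -0.816099
  u ← 0.500000 + (0.4/6)·(k1 + 2k2 + 2k3 + k4) = 0.357028
x=0.400000, u=0.357028:
  k1 = f(0.400000, 0.357028) = -0.815735
  k2 = f(0.600000, 0.193881) = -1.285101
  k3 = f(0.600000, 0.100007) = -1.301999
  k4 = f(0.800000, -0.163772) = -1.789479
  u ← 0.357028 + (0.4/6)·(k1 + 2k2 + 2k3 + k4) = -0.161600
u(0.8) ≈ -0.1616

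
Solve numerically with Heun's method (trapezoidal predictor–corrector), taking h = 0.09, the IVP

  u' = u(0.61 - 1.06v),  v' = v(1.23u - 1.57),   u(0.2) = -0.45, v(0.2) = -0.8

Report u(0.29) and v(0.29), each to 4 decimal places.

Heun on (u,v): k1 = f(t_n, state_n); k2 = f(t_n + h, state_n + h·k1); state_{n+1} = state_n + (h/2)·(k1 + k2).
0.200000: (-0.450000, -0.800000)
  k1 = (-0.656100, 1.698800)
  predictor → (-0.509049, -0.647108)
  k2 = (-0.659694, 1.421133)
  → (-0.509211, -0.659603)
(u(0.29), v(0.29)) ≈ (-0.5092, -0.6596)

-0.5092, -0.6596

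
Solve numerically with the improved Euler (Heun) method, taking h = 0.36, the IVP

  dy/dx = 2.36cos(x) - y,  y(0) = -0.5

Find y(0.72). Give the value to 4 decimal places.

Heun: k1 = f(x_n, y_n); k2 = f(x_n + h, y_n + h·k1); y_{n+1} = y_n + (h/2)·(k1 + k2).
x=0.000000, y=-0.500000:
  k1 = f(0.000000, -0.500000) = 2.860000
  k2 = f(0.360000, 0.529600) = 1.679117
  y ← -0.500000 + (0.36/2)·(2.860000 + 1.679117) = 0.317041
x=0.360000, y=0.317041:
  k1 = f(0.360000, 0.317041) = 1.891676
  k2 = f(0.720000, 0.998044) = 0.776217
  y ← 0.317041 + (0.36/2)·(1.891676 + 0.776217) = 0.797262
y(0.72) ≈ 0.7973

0.7973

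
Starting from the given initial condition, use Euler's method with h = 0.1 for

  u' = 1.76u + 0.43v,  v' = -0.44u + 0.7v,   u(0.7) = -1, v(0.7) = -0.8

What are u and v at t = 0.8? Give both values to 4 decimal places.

Euler on (u,v): u_{n+1} = u_n + h·u', v_{n+1} = v_n + h·v'.
0.700000: (-1.000000, -0.800000); f=(-2.104000, -0.120000) → (-1.210400, -0.812000)
(u(0.8), v(0.8)) ≈ (-1.2104, -0.8120)

-1.2104, -0.8120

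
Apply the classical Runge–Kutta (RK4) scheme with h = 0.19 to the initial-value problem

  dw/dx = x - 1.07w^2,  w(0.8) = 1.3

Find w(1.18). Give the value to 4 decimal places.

RK4: k1 = f(x_n, w_n); k2 = f(x_n + h/2, w_n + (h/2)·k1); k3 = f(x_n + h/2, w_n + (h/2)·k2); k4 = f(x_n + h, w_n + h·k3); w_{n+1} = w_n + (h/6)·(k1 + 2k2 + 2k3 + k4).
x=0.800000, w=1.300000:
  k1 = f(0.800000, 1.300000) = -1.008300
  k2 = f(0.895000, 1.204211) = -0.656634
  k3 = f(0.895000, 1.237620) = -0.743922
  k4 = f(0.990000, 1.158655) = -0.446455
  w ← 1.300000 + (0.19/6)·(k1 + 2k2 + 2k3 + k4) = 1.165231
x=0.990000, w=1.165231:
  k1 = f(0.990000, 1.165231) = -0.462806
  k2 = f(1.085000, 1.121264) = -0.260240
  k3 = f(1.085000, 1.140508) = -0.306812
  k4 = f(1.180000, 1.106937) = -0.131080
  w ← 1.165231 + (0.19/6)·(k1 + 2k2 + 2k3 + k4) = 1.110511
w(1.18) ≈ 1.1105

1.1105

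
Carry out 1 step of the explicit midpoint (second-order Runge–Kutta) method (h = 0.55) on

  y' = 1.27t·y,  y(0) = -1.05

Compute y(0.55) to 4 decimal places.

Midpoint: k1 = f(t_n, y_n); k2 = f(t_n + h/2, y_n + (h/2)·k1); y_{n+1} = y_n + h·k2.
t=0.000000, y=-1.050000:
  k1 = f(0.000000, -1.050000) = 0.000000
  k2 = f(0.275000, -1.050000) = -0.366713
  y ← -1.050000 + 0.55·(-0.366713) = -1.251692
y(0.55) ≈ -1.2517

-1.2517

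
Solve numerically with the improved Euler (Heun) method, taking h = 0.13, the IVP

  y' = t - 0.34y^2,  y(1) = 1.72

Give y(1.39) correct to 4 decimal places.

Heun: k1 = f(t_n, y_n); k2 = f(t_n + h, y_n + h·k1); y_{n+1} = y_n + (h/2)·(k1 + k2).
t=1.000000, y=1.720000:
  k1 = f(1.000000, 1.720000) = -0.005856
  k2 = f(1.130000, 1.719239) = 0.125034
  y ← 1.720000 + (0.13/2)·(-0.005856 + 0.125034) = 1.727747
t=1.130000, y=1.727747:
  k1 = f(1.130000, 1.727747) = 0.115063
  k2 = f(1.260000, 1.742705) = 0.227413
  y ← 1.727747 + (0.13/2)·(0.115063 + 0.227413) = 1.750008
t=1.260000, y=1.750008:
  k1 = f(1.260000, 1.750008) = 0.218741
  k2 = f(1.390000, 1.778444) = 0.314627
  y ← 1.750008 + (0.13/2)·(0.218741 + 0.314627) = 1.784676
y(1.39) ≈ 1.7847

1.7847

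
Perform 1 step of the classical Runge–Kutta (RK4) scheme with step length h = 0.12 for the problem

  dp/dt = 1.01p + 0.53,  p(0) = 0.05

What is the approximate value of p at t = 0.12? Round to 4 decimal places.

0.1241

RK4: k1 = f(t_n, p_n); k2 = f(t_n + h/2, p_n + (h/2)·k1); k3 = f(t_n + h/2, p_n + (h/2)·k2); k4 = f(t_n + h, p_n + h·k3); p_{n+1} = p_n + (h/6)·(k1 + 2k2 + 2k3 + k4).
t=0.000000, p=0.050000:
  k1 = f(0.000000, 0.050000) = 0.580500
  k2 = f(0.060000, 0.084830) = 0.615678
  k3 = f(0.060000, 0.086941) = 0.617810
  k4 = f(0.120000, 0.124137) = 0.655379
  p ← 0.050000 + (0.12/6)·(k1 + 2k2 + 2k3 + k4) = 0.124057
p(0.12) ≈ 0.1241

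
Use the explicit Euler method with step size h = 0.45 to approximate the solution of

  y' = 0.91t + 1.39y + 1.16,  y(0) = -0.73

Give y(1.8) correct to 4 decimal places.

Euler: y_{n+1} = y_n + h·f(t_n, y_n).
t=0.000000, y=-0.730000: f=0.145300 → y ← -0.730000 + 0.45·0.145300 = -0.664615
t=0.450000, y=-0.664615: f=0.645685 → y ← -0.664615 + 0.45·0.645685 = -0.374057
t=0.900000, y=-0.374057: f=1.459061 → y ← -0.374057 + 0.45·1.459061 = 0.282521
t=1.350000, y=0.282521: f=2.781204 → y ← 0.282521 + 0.45·2.781204 = 1.534063
y(1.8) ≈ 1.5341

1.5341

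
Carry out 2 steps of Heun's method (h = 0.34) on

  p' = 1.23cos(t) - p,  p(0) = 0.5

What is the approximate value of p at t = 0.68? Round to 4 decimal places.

0.7909

Heun: k1 = f(t_n, p_n); k2 = f(t_n + h, p_n + h·k1); p_{n+1} = p_n + (h/2)·(k1 + k2).
t=0.000000, p=0.500000:
  k1 = f(0.000000, 0.500000) = 0.730000
  k2 = f(0.340000, 0.748200) = 0.411388
  p ← 0.500000 + (0.34/2)·(0.730000 + 0.411388) = 0.694036
t=0.340000, p=0.694036:
  k1 = f(0.340000, 0.694036) = 0.465552
  k2 = f(0.680000, 0.852324) = 0.104091
  p ← 0.694036 + (0.34/2)·(0.465552 + 0.104091) = 0.790875
p(0.68) ≈ 0.7909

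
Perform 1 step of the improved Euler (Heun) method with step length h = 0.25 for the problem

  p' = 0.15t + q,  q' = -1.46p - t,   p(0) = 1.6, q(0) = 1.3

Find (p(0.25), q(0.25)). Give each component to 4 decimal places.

Heun on (p,q): k1 = f(t_n, state_n); k2 = f(t_n + h, state_n + h·k1); state_{n+1} = state_n + (h/2)·(k1 + k2).
0.000000: (1.600000, 1.300000)
  k1 = (1.300000, -2.336000)
  predictor → (1.925000, 0.716000)
  k2 = (0.753500, -3.060500)
  → (1.856688, 0.625438)
(p(0.25), q(0.25)) ≈ (1.8567, 0.6254)

1.8567, 0.6254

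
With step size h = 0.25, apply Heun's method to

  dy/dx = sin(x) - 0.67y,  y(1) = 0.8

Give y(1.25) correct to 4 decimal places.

0.8834

Heun: k1 = f(x_n, y_n); k2 = f(x_n + h, y_n + h·k1); y_{n+1} = y_n + (h/2)·(k1 + k2).
x=1.000000, y=0.800000:
  k1 = f(1.000000, 0.800000) = 0.305471
  k2 = f(1.250000, 0.876368) = 0.361818
  y ← 0.800000 + (0.25/2)·(0.305471 + 0.361818) = 0.883411
y(1.25) ≈ 0.8834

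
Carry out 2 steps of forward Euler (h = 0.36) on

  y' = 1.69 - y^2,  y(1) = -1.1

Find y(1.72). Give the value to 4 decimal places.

-0.6283

Euler: y_{n+1} = y_n + h·f(x_n, y_n).
x=1.000000, y=-1.100000: f=0.480000 → y ← -1.100000 + 0.36·0.480000 = -0.927200
x=1.360000, y=-0.927200: f=0.830300 → y ← -0.927200 + 0.36·0.830300 = -0.628292
y(1.72) ≈ -0.6283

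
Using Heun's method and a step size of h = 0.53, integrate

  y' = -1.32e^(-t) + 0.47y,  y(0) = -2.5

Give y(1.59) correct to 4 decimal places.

-7.0049

Heun: k1 = f(t_n, y_n); k2 = f(t_n + h, y_n + h·k1); y_{n+1} = y_n + (h/2)·(k1 + k2).
t=0.000000, y=-2.500000:
  k1 = f(0.000000, -2.500000) = -2.495000
  k2 = f(0.530000, -3.822350) = -2.573463
  y ← -2.500000 + (0.53/2)·(-2.495000 + (-2.573463)) = -3.843143
t=0.530000, y=-3.843143:
  k1 = f(0.530000, -3.843143) = -2.583236
  k2 = f(1.060000, -5.212258) = -2.907083
  y ← -3.843143 + (0.53/2)·(-2.583236 + (-2.907083)) = -5.298077
t=1.060000, y=-5.298077:
  k1 = f(1.060000, -5.298077) = -2.947418
  k2 = f(1.590000, -6.860209) = -3.493480
  y ← -5.298077 + (0.53/2)·(-2.947418 + (-3.493480)) = -7.004915
y(1.59) ≈ -7.0049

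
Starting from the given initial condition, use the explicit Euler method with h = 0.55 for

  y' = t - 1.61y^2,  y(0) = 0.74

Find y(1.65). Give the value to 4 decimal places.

0.8836

Euler: y_{n+1} = y_n + h·f(t_n, y_n).
t=0.000000, y=0.740000: f=-0.881636 → y ← 0.740000 + 0.55·(-0.881636) = 0.255100
t=0.550000, y=0.255100: f=0.445227 → y ← 0.255100 + 0.55·0.445227 = 0.499975
t=1.100000, y=0.499975: f=0.697540 → y ← 0.499975 + 0.55·0.697540 = 0.883622
y(1.65) ≈ 0.8836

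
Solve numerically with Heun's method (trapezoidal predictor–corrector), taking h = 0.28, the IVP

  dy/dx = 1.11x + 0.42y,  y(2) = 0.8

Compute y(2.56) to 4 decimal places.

Heun: k1 = f(x_n, y_n); k2 = f(x_n + h, y_n + h·k1); y_{n+1} = y_n + (h/2)·(k1 + k2).
x=2.000000, y=0.800000:
  k1 = f(2.000000, 0.800000) = 2.556000
  k2 = f(2.280000, 1.515680) = 3.167386
  y ← 0.800000 + (0.28/2)·(2.556000 + 3.167386) = 1.601274
x=2.280000, y=1.601274:
  k1 = f(2.280000, 1.601274) = 3.203335
  k2 = f(2.560000, 2.498208) = 3.890847
  y ← 1.601274 + (0.28/2)·(3.203335 + 3.890847) = 2.594460
y(2.56) ≈ 2.5945

2.5945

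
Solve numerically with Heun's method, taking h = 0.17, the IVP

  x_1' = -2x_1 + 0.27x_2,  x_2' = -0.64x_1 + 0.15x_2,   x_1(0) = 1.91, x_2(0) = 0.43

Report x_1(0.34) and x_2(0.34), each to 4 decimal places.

Heun on (x_1,x_2): k1 = f(t_n, state_n); k2 = f(t_n + h, state_n + h·k1); state_{n+1} = state_n + (h/2)·(k1 + k2).
0.000000: (1.910000, 0.430000)
  k1 = (-3.703900, -1.157900)
  predictor → (1.280337, 0.233157)
  k2 = (-2.497722, -0.784442)
  → (1.382862, 0.264901)
0.170000: (1.382862, 0.264901)
  k1 = (-2.694201, -0.845297)
  predictor → (0.924848, 0.121200)
  k2 = (-1.816972, -0.573723)
  → (0.999412, 0.144284)
(x_1(0.34), x_2(0.34)) ≈ (0.9994, 0.1443)

0.9994, 0.1443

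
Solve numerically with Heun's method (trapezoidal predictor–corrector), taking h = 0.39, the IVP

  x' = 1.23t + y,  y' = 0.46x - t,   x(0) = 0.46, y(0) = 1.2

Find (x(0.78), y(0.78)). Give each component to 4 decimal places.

1.8118, 1.2669

Heun on (x,y): k1 = f(t_n, state_n); k2 = f(t_n + h, state_n + h·k1); state_{n+1} = state_n + (h/2)·(k1 + k2).
0.000000: (0.460000, 1.200000)
  k1 = (1.200000, 0.211600)
  predictor → (0.928000, 1.282524)
  k2 = (1.762224, 0.036880)
  → (1.037634, 1.248454)
0.390000: (1.037634, 1.248454)
  k1 = (1.728154, 0.087311)
  predictor → (1.711614, 1.282505)
  k2 = (2.241905, 0.007342)
  → (1.811795, 1.266911)
(x(0.78), y(0.78)) ≈ (1.8118, 1.2669)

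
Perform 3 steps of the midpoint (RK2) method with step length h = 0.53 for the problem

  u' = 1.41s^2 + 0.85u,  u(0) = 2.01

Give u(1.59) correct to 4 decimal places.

9.9476

Midpoint: k1 = f(s_n, u_n); k2 = f(s_n + h/2, u_n + (h/2)·k1); u_{n+1} = u_n + h·k2.
s=0.000000, u=2.010000:
  k1 = f(0.000000, 2.010000) = 1.708500
  k2 = f(0.265000, 2.462752) = 2.192357
  u ← 2.010000 + 0.53·2.192357 = 3.171949
s=0.530000, u=3.171949:
  k1 = f(0.530000, 3.171949) = 3.092226
  k2 = f(0.795000, 3.991389) = 4.283836
  u ← 3.171949 + 0.53·4.283836 = 5.442382
s=1.060000, u=5.442382:
  k1 = f(1.060000, 5.442382) = 6.210301
  k2 = f(1.325000, 7.088112) = 8.500326
  u ← 5.442382 + 0.53·8.500326 = 9.947555
u(1.59) ≈ 9.9476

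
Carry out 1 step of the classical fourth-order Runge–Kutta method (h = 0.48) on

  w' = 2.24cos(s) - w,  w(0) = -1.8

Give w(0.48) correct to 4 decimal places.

RK4: k1 = f(s_n, w_n); k2 = f(s_n + h/2, w_n + (h/2)·k1); k3 = f(s_n + h/2, w_n + (h/2)·k2); k4 = f(s_n + h, w_n + h·k3); w_{n+1} = w_n + (h/6)·(k1 + 2k2 + 2k3 + k4).
s=0.000000, w=-1.800000:
  k1 = f(0.000000, -1.800000) = 4.040000
  k2 = f(0.240000, -0.830400) = 3.006197
  k3 = f(0.240000, -1.078513) = 3.254310
  k4 = f(0.480000, -0.237931) = 2.224800
  w ← -1.800000 + (0.48/6)·(k1 + 2k2 + 2k3 + k4) = -0.297135
w(0.48) ≈ -0.2971

-0.2971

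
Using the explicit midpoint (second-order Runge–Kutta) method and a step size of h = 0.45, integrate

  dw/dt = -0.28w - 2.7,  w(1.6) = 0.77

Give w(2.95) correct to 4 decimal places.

-2.4998

Midpoint: k1 = f(t_n, w_n); k2 = f(t_n + h/2, w_n + (h/2)·k1); w_{n+1} = w_n + h·k2.
t=1.600000, w=0.770000:
  k1 = f(1.600000, 0.770000) = -2.915600
  k2 = f(1.825000, 0.113990) = -2.731917
  w ← 0.770000 + 0.45·(-2.731917) = -0.459363
t=2.050000, w=-0.459363:
  k1 = f(2.050000, -0.459363) = -2.571378
  k2 = f(2.275000, -1.037923) = -2.409382
  w ← -0.459363 + 0.45·(-2.409382) = -1.543584
t=2.500000, w=-1.543584:
  k1 = f(2.500000, -1.543584) = -2.267796
  k2 = f(2.725000, -2.053839) = -2.124925
  w ← -1.543584 + 0.45·(-2.124925) = -2.499801
w(2.95) ≈ -2.4998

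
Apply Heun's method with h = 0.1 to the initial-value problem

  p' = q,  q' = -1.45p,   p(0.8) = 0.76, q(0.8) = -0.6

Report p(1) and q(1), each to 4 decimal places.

Heun on (p,q): k1 = f(t_n, state_n); k2 = f(t_n + h, state_n + h·k1); state_{n+1} = state_n + (h/2)·(k1 + k2).
0.800000: (0.760000, -0.600000)
  k1 = (-0.600000, -1.102000)
  predictor → (0.700000, -0.710200)
  k2 = (-0.710200, -1.015000)
  → (0.694490, -0.705850)
0.900000: (0.694490, -0.705850)
  k1 = (-0.705850, -1.007011)
  predictor → (0.623905, -0.806551)
  k2 = (-0.806551, -0.904662)
  → (0.618870, -0.801434)
(p(1), q(1)) ≈ (0.6189, -0.8014)

0.6189, -0.8014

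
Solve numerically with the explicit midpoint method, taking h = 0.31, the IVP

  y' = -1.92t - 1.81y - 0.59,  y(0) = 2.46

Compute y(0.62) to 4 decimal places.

Midpoint: k1 = f(t_n, y_n); k2 = f(t_n + h/2, y_n + (h/2)·k1); y_{n+1} = y_n + h·k2.
t=0.000000, y=2.460000:
  k1 = f(0.000000, 2.460000) = -5.042600
  k2 = f(0.155000, 1.678397) = -3.925499
  y ← 2.460000 + 0.31·(-3.925499) = 1.243095
t=0.310000, y=1.243095:
  k1 = f(0.310000, 1.243095) = -3.435203
  k2 = f(0.465000, 0.710639) = -2.769057
  y ← 1.243095 + 0.31·(-2.769057) = 0.384688
y(0.62) ≈ 0.3847

0.3847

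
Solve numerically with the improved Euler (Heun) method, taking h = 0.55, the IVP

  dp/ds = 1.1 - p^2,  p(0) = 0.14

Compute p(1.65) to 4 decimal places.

Heun: k1 = f(s_n, p_n); k2 = f(s_n + h, p_n + h·k1); p_{n+1} = p_n + (h/2)·(k1 + k2).
s=0.000000, p=0.140000:
  k1 = f(0.000000, 0.140000) = 1.080400
  k2 = f(0.550000, 0.734220) = 0.560921
  p ← 0.140000 + (0.55/2)·(1.080400 + 0.560921) = 0.591363
s=0.550000, p=0.591363:
  k1 = f(0.550000, 0.591363) = 0.750289
  k2 = f(1.100000, 1.004022) = 0.091939
  p ← 0.591363 + (0.55/2)·(0.750289 + 0.091939) = 0.822976
s=1.100000, p=0.822976:
  k1 = f(1.100000, 0.822976) = 0.422710
  k2 = f(1.650000, 1.055467) = -0.014010
  p ← 0.822976 + (0.55/2)·(0.422710 + (-0.014010)) = 0.935369
p(1.65) ≈ 0.9354

0.9354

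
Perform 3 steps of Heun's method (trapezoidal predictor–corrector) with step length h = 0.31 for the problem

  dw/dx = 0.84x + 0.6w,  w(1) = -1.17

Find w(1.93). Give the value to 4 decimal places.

-0.5693

Heun: k1 = f(x_n, w_n); k2 = f(x_n + h, w_n + h·k1); w_{n+1} = w_n + (h/2)·(k1 + k2).
x=1.000000, w=-1.170000:
  k1 = f(1.000000, -1.170000) = 0.138000
  k2 = f(1.310000, -1.127220) = 0.424068
  w ← -1.170000 + (0.31/2)·(0.138000 + 0.424068) = -1.082879
x=1.310000, w=-1.082879:
  k1 = f(1.310000, -1.082879) = 0.450672
  k2 = f(1.620000, -0.943171) = 0.794897
  w ← -1.082879 + (0.31/2)·(0.450672 + 0.794897) = -0.889816
x=1.620000, w=-0.889816:
  k1 = f(1.620000, -0.889816) = 0.826910
  k2 = f(1.930000, -0.633474) = 1.241116
  w ← -0.889816 + (0.31/2)·(0.826910 + 1.241116) = -0.569272
w(1.93) ≈ -0.5693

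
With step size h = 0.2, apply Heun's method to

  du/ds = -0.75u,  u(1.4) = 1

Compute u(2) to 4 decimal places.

Heun: k1 = f(s_n, u_n); k2 = f(s_n + h, u_n + h·k1); u_{n+1} = u_n + (h/2)·(k1 + k2).
s=1.400000, u=1.000000:
  k1 = f(1.400000, 1.000000) = -0.750000
  k2 = f(1.600000, 0.850000) = -0.637500
  u ← 1.000000 + (0.2/2)·(-0.750000 + (-0.637500)) = 0.861250
s=1.600000, u=0.861250:
  k1 = f(1.600000, 0.861250) = -0.645937
  k2 = f(1.800000, 0.732062) = -0.549047
  u ← 0.861250 + (0.2/2)·(-0.645937 + (-0.549047)) = 0.741752
s=1.800000, u=0.741752:
  k1 = f(1.800000, 0.741752) = -0.556314
  k2 = f(2.000000, 0.630489) = -0.472867
  u ← 0.741752 + (0.2/2)·(-0.556314 + (-0.472867)) = 0.638834
u(2) ≈ 0.6388

0.6388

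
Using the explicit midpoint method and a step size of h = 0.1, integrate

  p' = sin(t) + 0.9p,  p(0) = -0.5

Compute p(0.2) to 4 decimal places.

-0.5776

Midpoint: k1 = f(t_n, p_n); k2 = f(t_n + h/2, p_n + (h/2)·k1); p_{n+1} = p_n + h·k2.
t=0.000000, p=-0.500000:
  k1 = f(0.000000, -0.500000) = -0.450000
  k2 = f(0.050000, -0.522500) = -0.420271
  p ← -0.500000 + 0.1·(-0.420271) = -0.542027
t=0.100000, p=-0.542027:
  k1 = f(0.100000, -0.542027) = -0.387991
  k2 = f(0.150000, -0.561427) = -0.355846
  p ← -0.542027 + 0.1·(-0.355846) = -0.577612
p(0.2) ≈ -0.5776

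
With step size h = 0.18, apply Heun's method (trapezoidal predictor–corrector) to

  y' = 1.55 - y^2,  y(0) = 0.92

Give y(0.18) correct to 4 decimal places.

Heun: k1 = f(s_n, y_n); k2 = f(s_n + h, y_n + h·k1); y_{n+1} = y_n + (h/2)·(k1 + k2).
s=0.000000, y=0.920000:
  k1 = f(0.000000, 0.920000) = 0.703600
  k2 = f(0.180000, 1.046648) = 0.454528
  y ← 0.920000 + (0.18/2)·(0.703600 + 0.454528) = 1.024232
y(0.18) ≈ 1.0242

1.0242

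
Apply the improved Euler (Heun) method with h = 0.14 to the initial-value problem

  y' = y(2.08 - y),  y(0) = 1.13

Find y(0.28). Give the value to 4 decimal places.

1.4142

Heun: k1 = f(t_n, y_n); k2 = f(t_n + h, y_n + h·k1); y_{n+1} = y_n + (h/2)·(k1 + k2).
t=0.000000, y=1.130000:
  k1 = f(0.000000, 1.130000) = 1.073500
  k2 = f(0.140000, 1.280290) = 1.023861
  y ← 1.130000 + (0.14/2)·(1.073500 + 1.023861) = 1.276815
t=0.140000, y=1.276815:
  k1 = f(0.140000, 1.276815) = 1.025519
  k2 = f(0.280000, 1.420388) = 0.936905
  y ← 1.276815 + (0.14/2)·(1.025519 + 0.936905) = 1.414185
y(0.28) ≈ 1.4142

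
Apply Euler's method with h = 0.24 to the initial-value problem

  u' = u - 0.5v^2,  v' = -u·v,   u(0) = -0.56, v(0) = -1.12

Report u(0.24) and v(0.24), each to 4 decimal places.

Euler on (u,v): u_{n+1} = u_n + h·u', v_{n+1} = v_n + h·v'.
0.000000: (-0.560000, -1.120000); f=(-1.187200, -0.627200) → (-0.844928, -1.270528)
(u(0.24), v(0.24)) ≈ (-0.8449, -1.2705)

-0.8449, -1.2705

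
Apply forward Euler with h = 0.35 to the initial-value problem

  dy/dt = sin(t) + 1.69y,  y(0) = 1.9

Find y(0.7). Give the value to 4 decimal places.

Euler: y_{n+1} = y_n + h·f(t_n, y_n).
t=0.000000, y=1.900000: f=3.211000 → y ← 1.900000 + 0.35·3.211000 = 3.023850
t=0.350000, y=3.023850: f=5.453204 → y ← 3.023850 + 0.35·5.453204 = 4.932472
y(0.7) ≈ 4.9325

4.9325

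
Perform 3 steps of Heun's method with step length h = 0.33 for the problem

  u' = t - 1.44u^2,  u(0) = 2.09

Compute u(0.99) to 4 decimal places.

Heun: k1 = f(t_n, u_n); k2 = f(t_n + h, u_n + h·k1); u_{n+1} = u_n + (h/2)·(k1 + k2).
t=0.000000, u=2.090000:
  k1 = f(0.000000, 2.090000) = -6.290064
  k2 = f(0.330000, 0.014279) = 0.329706
  u ← 2.090000 + (0.33/2)·(-6.290064 + 0.329706) = 1.106541
t=0.330000, u=1.106541:
  k1 = f(0.330000, 1.106541) = -1.433183
  k2 = f(0.660000, 0.633590) = 0.081931
  u ← 1.106541 + (0.33/2)·(-1.433183 + 0.081931) = 0.883584
t=0.660000, u=0.883584:
  k1 = f(0.660000, 0.883584) = -0.464239
  k2 = f(0.990000, 0.730386) = 0.221813
  u ← 0.883584 + (0.33/2)·(-0.464239 + 0.221813) = 0.843584
u(0.99) ≈ 0.8436

0.8436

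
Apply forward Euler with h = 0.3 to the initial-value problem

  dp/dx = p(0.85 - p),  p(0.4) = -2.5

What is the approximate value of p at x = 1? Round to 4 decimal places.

-13.8282

Euler: p_{n+1} = p_n + h·f(x_n, p_n).
x=0.400000, p=-2.500000: f=-8.375000 → p ← -2.500000 + 0.3·(-8.375000) = -5.012500
x=0.700000, p=-5.012500: f=-29.385781 → p ← -5.012500 + 0.3·(-29.385781) = -13.828234
p(1) ≈ -13.8282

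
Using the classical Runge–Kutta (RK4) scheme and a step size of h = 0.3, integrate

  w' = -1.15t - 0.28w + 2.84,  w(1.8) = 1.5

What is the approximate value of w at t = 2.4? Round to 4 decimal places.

RK4: k1 = f(t_n, w_n); k2 = f(t_n + h/2, w_n + (h/2)·k1); k3 = f(t_n + h/2, w_n + (h/2)·k2); k4 = f(t_n + h, w_n + h·k3); w_{n+1} = w_n + (h/6)·(k1 + 2k2 + 2k3 + k4).
t=1.800000, w=1.500000:
  k1 = f(1.800000, 1.500000) = 0.350000
  k2 = f(1.950000, 1.552500) = 0.162800
  k3 = f(1.950000, 1.524420) = 0.170662
  k4 = f(2.100000, 1.551199) = -0.009336
  w ← 1.500000 + (0.3/6)·(k1 + 2k2 + 2k3 + k4) = 1.550379
t=2.100000, w=1.550379:
  k1 = f(2.100000, 1.550379) = -0.009106
  k2 = f(2.250000, 1.549014) = -0.181224
  k3 = f(2.250000, 1.523196) = -0.173995
  k4 = f(2.400000, 1.498181) = -0.339491
  w ← 1.550379 + (0.3/6)·(k1 + 2k2 + 2k3 + k4) = 1.497428
w(2.4) ≈ 1.4974

1.4974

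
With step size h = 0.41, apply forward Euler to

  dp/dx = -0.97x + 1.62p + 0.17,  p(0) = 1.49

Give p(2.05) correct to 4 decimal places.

17.1337

Euler: p_{n+1} = p_n + h·f(x_n, p_n).
x=0.000000, p=1.490000: f=2.583800 → p ← 1.490000 + 0.41·2.583800 = 2.549358
x=0.410000, p=2.549358: f=3.902260 → p ← 2.549358 + 0.41·3.902260 = 4.149285
x=0.820000, p=4.149285: f=6.096441 → p ← 4.149285 + 0.41·6.096441 = 6.648825
x=1.230000, p=6.648825: f=9.747997 → p ← 6.648825 + 0.41·9.747997 = 10.645504
x=1.640000, p=10.645504: f=15.824917 → p ← 10.645504 + 0.41·15.824917 = 17.133720
p(2.05) ≈ 17.1337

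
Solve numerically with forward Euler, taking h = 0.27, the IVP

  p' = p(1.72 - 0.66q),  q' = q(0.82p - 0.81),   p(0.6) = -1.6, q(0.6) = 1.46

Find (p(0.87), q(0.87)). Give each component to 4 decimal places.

-1.9268, 0.6235

Euler on (p,q): p_{n+1} = p_n + h·p', q_{n+1} = q_n + h·q'.
0.600000: (-1.600000, 1.460000); f=(-1.210240, -3.098120) → (-1.926765, 0.623508)
(p(0.87), q(0.87)) ≈ (-1.9268, 0.6235)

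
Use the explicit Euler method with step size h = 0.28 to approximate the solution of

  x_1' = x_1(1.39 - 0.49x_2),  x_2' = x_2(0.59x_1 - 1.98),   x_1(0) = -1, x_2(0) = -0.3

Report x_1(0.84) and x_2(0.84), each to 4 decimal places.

-2.7882, -0.0020

Euler on (x_1,x_2): x_1_{n+1} = x_1_n + h·x_1', x_2_{n+1} = x_2_n + h·x_2'.
0.000000: (-1.000000, -0.300000); f=(-1.537000, 0.771000) → (-1.430360, -0.084120)
0.280000: (-1.430360, -0.084120); f=(-2.047158, 0.237548) → (-2.003564, -0.017607)
0.560000: (-2.003564, -0.017607); f=(-2.802240, 0.055674) → (-2.788191, -0.002018)
(x_1(0.84), x_2(0.84)) ≈ (-2.7882, -0.0020)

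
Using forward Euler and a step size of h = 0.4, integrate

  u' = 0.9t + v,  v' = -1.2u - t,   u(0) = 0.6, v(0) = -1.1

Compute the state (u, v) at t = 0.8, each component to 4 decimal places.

-0.2512, -1.6248

Euler on (u,v): u_{n+1} = u_n + h·u', v_{n+1} = v_n + h·v'.
0.000000: (0.600000, -1.100000); f=(-1.100000, -0.720000) → (0.160000, -1.388000)
0.400000: (0.160000, -1.388000); f=(-1.028000, -0.592000) → (-0.251200, -1.624800)
(u(0.8), v(0.8)) ≈ (-0.2512, -1.6248)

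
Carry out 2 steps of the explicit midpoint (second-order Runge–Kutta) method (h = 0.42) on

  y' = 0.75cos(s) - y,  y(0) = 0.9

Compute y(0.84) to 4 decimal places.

0.7576

Midpoint: k1 = f(s_n, y_n); k2 = f(s_n + h/2, y_n + (h/2)·k1); y_{n+1} = y_n + h·k2.
s=0.000000, y=0.900000:
  k1 = f(0.000000, 0.900000) = -0.150000
  k2 = f(0.210000, 0.868500) = -0.134977
  y ← 0.900000 + 0.42·(-0.134977) = 0.843310
s=0.420000, y=0.843310:
  k1 = f(0.420000, 0.843310) = -0.158493
  k2 = f(0.630000, 0.810026) = -0.204006
  y ← 0.843310 + 0.42·(-0.204006) = 0.757627
y(0.84) ≈ 0.7576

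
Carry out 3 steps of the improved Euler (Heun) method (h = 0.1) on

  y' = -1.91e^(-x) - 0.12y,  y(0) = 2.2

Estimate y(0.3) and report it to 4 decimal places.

1.6361

Heun: k1 = f(x_n, y_n); k2 = f(x_n + h, y_n + h·k1); y_{n+1} = y_n + (h/2)·(k1 + k2).
x=0.000000, y=2.200000:
  k1 = f(0.000000, 2.200000) = -2.174000
  k2 = f(0.100000, 1.982600) = -1.966151
  y ← 2.200000 + (0.1/2)·(-2.174000 + (-1.966151)) = 1.992992
x=0.100000, y=1.992992:
  k1 = f(0.100000, 1.992992) = -1.967399
  k2 = f(0.200000, 1.796253) = -1.779326
  y ← 1.992992 + (0.1/2)·(-1.967399 + (-1.779326)) = 1.805656
x=0.200000, y=1.805656:
  k1 = f(0.200000, 1.805656) = -1.780454
  k2 = f(0.300000, 1.627611) = -1.610276
  y ← 1.805656 + (0.1/2)·(-1.780454 + (-1.610276)) = 1.636120
y(0.3) ≈ 1.6361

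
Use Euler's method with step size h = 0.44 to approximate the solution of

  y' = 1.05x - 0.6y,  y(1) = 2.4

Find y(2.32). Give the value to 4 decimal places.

Euler: y_{n+1} = y_n + h·f(x_n, y_n).
x=1.000000, y=2.400000: f=-0.390000 → y ← 2.400000 + 0.44·(-0.390000) = 2.228400
x=1.440000, y=2.228400: f=0.174960 → y ← 2.228400 + 0.44·0.174960 = 2.305382
x=1.880000, y=2.305382: f=0.590771 → y ← 2.305382 + 0.44·0.590771 = 2.565321
y(2.32) ≈ 2.5653

2.5653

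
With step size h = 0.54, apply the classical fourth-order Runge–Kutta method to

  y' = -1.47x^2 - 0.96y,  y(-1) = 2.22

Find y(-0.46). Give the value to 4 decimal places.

RK4: k1 = f(x_n, y_n); k2 = f(x_n + h/2, y_n + (h/2)·k1); k3 = f(x_n + h/2, y_n + (h/2)·k2); k4 = f(x_n + h, y_n + h·k3); y_{n+1} = y_n + (h/6)·(k1 + 2k2 + 2k3 + k4).
x=-1.000000, y=2.220000:
  k1 = f(-1.000000, 2.220000) = -3.601200
  k2 = f(-0.730000, 1.247676) = -1.981132
  k3 = f(-0.730000, 1.685094) = -2.401054
  k4 = f(-0.460000, 0.923431) = -1.197546
  y ← 2.220000 + (0.54/6)·(k1 + 2k2 + 2k3 + k4) = 0.999319
y(-0.46) ≈ 0.9993

0.9993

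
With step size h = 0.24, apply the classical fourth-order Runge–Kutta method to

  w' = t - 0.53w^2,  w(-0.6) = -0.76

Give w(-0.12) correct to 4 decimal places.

-1.1759

RK4: k1 = f(t_n, w_n); k2 = f(t_n + h/2, w_n + (h/2)·k1); k3 = f(t_n + h/2, w_n + (h/2)·k2); k4 = f(t_n + h, w_n + h·k3); w_{n+1} = w_n + (h/6)·(k1 + 2k2 + 2k3 + k4).
t=-0.600000, w=-0.760000:
  k1 = f(-0.600000, -0.760000) = -0.906128
  k2 = f(-0.480000, -0.868735) = -0.879992
  k3 = f(-0.480000, -0.865599) = -0.877109
  k4 = f(-0.360000, -0.970506) = -0.859197
  w ← -0.760000 + (0.24/6)·(k1 + 2k2 + 2k3 + k4) = -0.971181
t=-0.360000, w=-0.971181:
  k1 = f(-0.360000, -0.971181) = -0.859892
  k2 = f(-0.240000, -1.074368) = -0.851761
  k3 = f(-0.240000, -1.073392) = -0.850651
  k4 = f(-0.120000, -1.175337) = -0.852151
  w ← -0.971181 + (0.24/6)·(k1 + 2k2 + 2k3 + k4) = -1.175856
w(-0.12) ≈ -1.1759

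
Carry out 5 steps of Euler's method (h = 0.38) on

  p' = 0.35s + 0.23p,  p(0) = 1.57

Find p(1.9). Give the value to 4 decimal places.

2.9385

Euler: p_{n+1} = p_n + h·f(s_n, p_n).
s=0.000000, p=1.570000: f=0.361100 → p ← 1.570000 + 0.38·0.361100 = 1.707218
s=0.380000, p=1.707218: f=0.525660 → p ← 1.707218 + 0.38·0.525660 = 1.906969
s=0.760000, p=1.906969: f=0.704603 → p ← 1.906969 + 0.38·0.704603 = 2.174718
s=1.140000, p=2.174718: f=0.899185 → p ← 2.174718 + 0.38·0.899185 = 2.516408
s=1.520000, p=2.516408: f=1.110774 → p ← 2.516408 + 0.38·1.110774 = 2.938502
p(1.9) ≈ 2.9385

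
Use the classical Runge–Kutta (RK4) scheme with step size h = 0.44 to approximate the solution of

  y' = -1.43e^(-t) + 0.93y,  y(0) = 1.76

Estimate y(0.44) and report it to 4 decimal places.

2.0113

RK4: k1 = f(t_n, y_n); k2 = f(t_n + h/2, y_n + (h/2)·k1); k3 = f(t_n + h/2, y_n + (h/2)·k2); k4 = f(t_n + h, y_n + h·k3); y_{n+1} = y_n + (h/6)·(k1 + 2k2 + 2k3 + k4).
t=0.000000, y=1.760000:
  k1 = f(0.000000, 1.760000) = 0.206800
  k2 = f(0.220000, 1.805496) = 0.531509
  k3 = f(0.220000, 1.876932) = 0.597945
  k4 = f(0.440000, 2.023096) = 0.960507
  y ← 1.760000 + (0.44/6)·(k1 + 2k2 + 2k3 + k4) = 2.011256
y(0.44) ≈ 2.0113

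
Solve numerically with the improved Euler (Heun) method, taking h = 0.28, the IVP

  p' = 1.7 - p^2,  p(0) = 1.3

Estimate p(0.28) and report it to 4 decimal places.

Heun: k1 = f(t_n, p_n); k2 = f(t_n + h, p_n + h·k1); p_{n+1} = p_n + (h/2)·(k1 + k2).
t=0.000000, p=1.300000:
  k1 = f(0.000000, 1.300000) = 0.010000
  k2 = f(0.280000, 1.302800) = 0.002712
  p ← 1.300000 + (0.28/2)·(0.010000 + 0.002712) = 1.301780
p(0.28) ≈ 1.3018

1.3018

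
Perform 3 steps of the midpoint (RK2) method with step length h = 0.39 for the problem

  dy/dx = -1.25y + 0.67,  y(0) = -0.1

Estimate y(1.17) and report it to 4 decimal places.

0.3760

Midpoint: k1 = f(x_n, y_n); k2 = f(x_n + h/2, y_n + (h/2)·k1); y_{n+1} = y_n + h·k2.
x=0.000000, y=-0.100000:
  k1 = f(0.000000, -0.100000) = 0.795000
  k2 = f(0.195000, 0.055025) = 0.601219
  y ← -0.100000 + 0.39·0.601219 = 0.134475
x=0.390000, y=0.134475:
  k1 = f(0.390000, 0.134475) = 0.501906
  k2 = f(0.585000, 0.232347) = 0.379566
  y ← 0.134475 + 0.39·0.379566 = 0.282506
x=0.780000, y=0.282506:
  k1 = f(0.780000, 0.282506) = 0.316867
  k2 = f(0.975000, 0.344295) = 0.239631
  y ← 0.282506 + 0.39·0.239631 = 0.375962
y(1.17) ≈ 0.3760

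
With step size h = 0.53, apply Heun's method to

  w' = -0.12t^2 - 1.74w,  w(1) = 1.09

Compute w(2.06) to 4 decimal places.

Heun: k1 = f(t_n, w_n); k2 = f(t_n + h, w_n + h·k1); w_{n+1} = w_n + (h/2)·(k1 + k2).
t=1.000000, w=1.090000:
  k1 = f(1.000000, 1.090000) = -2.016600
  k2 = f(1.530000, 0.021202) = -0.317799
  w ← 1.090000 + (0.53/2)·(-2.016600 + (-0.317799)) = 0.471384
t=1.530000, w=0.471384:
  k1 = f(1.530000, 0.471384) = -1.101116
  k2 = f(2.060000, -0.112208) = -0.313991
  w ← 0.471384 + (0.53/2)·(-1.101116 + (-0.313991)) = 0.096381
w(2.06) ≈ 0.0964

0.0964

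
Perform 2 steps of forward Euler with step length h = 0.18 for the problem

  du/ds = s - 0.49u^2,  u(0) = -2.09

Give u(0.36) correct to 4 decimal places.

-2.9833

Euler: u_{n+1} = u_n + h·f(s_n, u_n).
s=0.000000, u=-2.090000: f=-2.140369 → u ← -2.090000 + 0.18·(-2.140369) = -2.475266
s=0.180000, u=-2.475266: f=-2.822202 → u ← -2.475266 + 0.18·(-2.822202) = -2.983263
u(0.36) ≈ -2.9833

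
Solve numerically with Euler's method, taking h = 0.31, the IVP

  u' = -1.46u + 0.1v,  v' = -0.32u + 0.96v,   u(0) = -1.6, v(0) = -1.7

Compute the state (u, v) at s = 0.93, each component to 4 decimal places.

-0.3925, -3.2708

Euler on (u,v): u_{n+1} = u_n + h·u', v_{n+1} = v_n + h·v'.
0.000000: (-1.600000, -1.700000); f=(2.166000, -1.120000) → (-0.928540, -2.047200)
0.310000: (-0.928540, -2.047200); f=(1.150948, -1.668179) → (-0.571746, -2.564336)
0.620000: (-0.571746, -2.564336); f=(0.578316, -2.278803) → (-0.392468, -3.270765)
(u(0.93), v(0.93)) ≈ (-0.3925, -3.2708)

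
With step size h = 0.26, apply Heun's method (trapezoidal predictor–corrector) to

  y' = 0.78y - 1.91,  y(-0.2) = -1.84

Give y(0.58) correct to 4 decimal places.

-5.4035

Heun: k1 = f(x_n, y_n); k2 = f(x_n + h, y_n + h·k1); y_{n+1} = y_n + (h/2)·(k1 + k2).
x=-0.200000, y=-1.840000:
  k1 = f(-0.200000, -1.840000) = -3.345200
  k2 = f(0.060000, -2.709752) = -4.023607
  y ← -1.840000 + (0.26/2)·(-3.345200 + (-4.023607)) = -2.797945
x=0.060000, y=-2.797945:
  k1 = f(0.060000, -2.797945) = -4.092397
  k2 = f(0.320000, -3.861968) = -4.922335
  y ← -2.797945 + (0.26/2)·(-4.092397 + (-4.922335)) = -3.969860
x=0.320000, y=-3.969860:
  k1 = f(0.320000, -3.969860) = -5.006491
  k2 = f(0.580000, -5.271548) = -6.021807
  y ← -3.969860 + (0.26/2)·(-5.006491 + (-6.021807)) = -5.403539
y(0.58) ≈ -5.4035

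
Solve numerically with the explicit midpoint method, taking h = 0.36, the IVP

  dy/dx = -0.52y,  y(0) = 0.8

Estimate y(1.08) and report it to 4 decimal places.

Midpoint: k1 = f(x_n, y_n); k2 = f(x_n + h/2, y_n + (h/2)·k1); y_{n+1} = y_n + h·k2.
x=0.000000, y=0.800000:
  k1 = f(0.000000, 0.800000) = -0.416000
  k2 = f(0.180000, 0.725120) = -0.377062
  y ← 0.800000 + 0.36·(-0.377062) = 0.664258
x=0.360000, y=0.664258:
  k1 = f(0.360000, 0.664258) = -0.345414
  k2 = f(0.540000, 0.602083) = -0.313083
  y ← 0.664258 + 0.36·(-0.313083) = 0.551548
x=0.720000, y=0.551548:
  k1 = f(0.720000, 0.551548) = -0.286805
  k2 = f(0.900000, 0.499923) = -0.259960
  y ← 0.551548 + 0.36·(-0.259960) = 0.457962
y(1.08) ≈ 0.4580

0.4580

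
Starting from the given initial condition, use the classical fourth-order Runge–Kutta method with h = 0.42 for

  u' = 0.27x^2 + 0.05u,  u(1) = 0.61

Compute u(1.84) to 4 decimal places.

RK4: k1 = f(x_n, u_n); k2 = f(x_n + h/2, u_n + (h/2)·k1); k3 = f(x_n + h/2, u_n + (h/2)·k2); k4 = f(x_n + h, u_n + h·k3); u_{n+1} = u_n + (h/6)·(k1 + 2k2 + 2k3 + k4).
x=1.000000, u=0.610000:
  k1 = f(1.000000, 0.610000) = 0.300500
  k2 = f(1.210000, 0.673105) = 0.428962
  k3 = f(1.210000, 0.700082) = 0.430311
  k4 = f(1.420000, 0.790731) = 0.583965
  u ← 0.610000 + (0.42/6)·(k1 + 2k2 + 2k3 + k4) = 0.792211
x=1.420000, u=0.792211:
  k1 = f(1.420000, 0.792211) = 0.584039
  k2 = f(1.630000, 0.914859) = 0.763106
  k3 = f(1.630000, 0.952463) = 0.764986
  k4 = f(1.840000, 1.113505) = 0.969787
  u ← 0.792211 + (0.42/6)·(k1 + 2k2 + 2k3 + k4) = 1.114911
u(1.84) ≈ 1.1149

1.1149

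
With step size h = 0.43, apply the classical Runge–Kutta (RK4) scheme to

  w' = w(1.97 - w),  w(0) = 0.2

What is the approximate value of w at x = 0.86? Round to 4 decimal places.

RK4: k1 = f(x_n, w_n); k2 = f(x_n + h/2, w_n + (h/2)·k1); k3 = f(x_n + h/2, w_n + (h/2)·k2); k4 = f(x_n + h, w_n + h·k3); w_{n+1} = w_n + (h/6)·(k1 + 2k2 + 2k3 + k4).
x=0.000000, w=0.200000:
  k1 = f(0.000000, 0.200000) = 0.354000
  k2 = f(0.215000, 0.276110) = 0.467700
  k3 = f(0.215000, 0.300555) = 0.501761
  k4 = f(0.430000, 0.415757) = 0.646188
  w ← 0.200000 + (0.43/6)·(k1 + 2k2 + 2k3 + k4) = 0.410636
x=0.430000, w=0.410636:
  k1 = f(0.430000, 0.410636) = 0.640331
  k2 = f(0.645000, 0.548307) = 0.779525
  k3 = f(0.645000, 0.578234) = 0.804766
  k4 = f(0.860000, 0.756686) = 0.918098
  w ← 0.410636 + (0.43/6)·(k1 + 2k2 + 2k3 + k4) = 0.749405
w(0.86) ≈ 0.7494

0.7494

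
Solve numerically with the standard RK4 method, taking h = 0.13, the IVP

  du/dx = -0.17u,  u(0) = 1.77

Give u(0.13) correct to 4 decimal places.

RK4: k1 = f(x_n, u_n); k2 = f(x_n + h/2, u_n + (h/2)·k1); k3 = f(x_n + h/2, u_n + (h/2)·k2); k4 = f(x_n + h, u_n + h·k3); u_{n+1} = u_n + (h/6)·(k1 + 2k2 + 2k3 + k4).
x=0.000000, u=1.770000:
  k1 = f(0.000000, 1.770000) = -0.300900
  k2 = f(0.065000, 1.750441) = -0.297575
  k3 = f(0.065000, 1.750658) = -0.297612
  k4 = f(0.130000, 1.731310) = -0.294323
  u ← 1.770000 + (0.13/6)·(k1 + 2k2 + 2k3 + k4) = 1.731312
u(0.13) ≈ 1.7313

1.7313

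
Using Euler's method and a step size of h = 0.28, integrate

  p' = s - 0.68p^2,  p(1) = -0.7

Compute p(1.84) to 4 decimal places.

Euler: p_{n+1} = p_n + h·f(s_n, p_n).
s=1.000000, p=-0.700000: f=0.666800 → p ← -0.700000 + 0.28·0.666800 = -0.513296
s=1.280000, p=-0.513296: f=1.100839 → p ← -0.513296 + 0.28·1.100839 = -0.205061
s=1.560000, p=-0.205061: f=1.531406 → p ← -0.205061 + 0.28·1.531406 = 0.223732
p(1.84) ≈ 0.2237

0.2237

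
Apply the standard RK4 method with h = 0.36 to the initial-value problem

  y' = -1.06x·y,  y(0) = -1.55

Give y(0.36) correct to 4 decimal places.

-1.4471

RK4: k1 = f(x_n, y_n); k2 = f(x_n + h/2, y_n + (h/2)·k1); k3 = f(x_n + h/2, y_n + (h/2)·k2); k4 = f(x_n + h, y_n + h·k3); y_{n+1} = y_n + (h/6)·(k1 + 2k2 + 2k3 + k4).
x=0.000000, y=-1.550000:
  k1 = f(0.000000, -1.550000) = 0.000000
  k2 = f(0.180000, -1.550000) = 0.295740
  k3 = f(0.180000, -1.496767) = 0.285583
  k4 = f(0.360000, -1.447190) = 0.552248
  y ← -1.550000 + (0.36/6)·(k1 + 2k2 + 2k3 + k4) = -1.447106
y(0.36) ≈ -1.4471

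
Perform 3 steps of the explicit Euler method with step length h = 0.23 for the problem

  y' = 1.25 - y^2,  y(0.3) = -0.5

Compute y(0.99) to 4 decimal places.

Euler: y_{n+1} = y_n + h·f(t_n, y_n).
t=0.300000, y=-0.500000: f=1.000000 → y ← -0.500000 + 0.23·1.000000 = -0.270000
t=0.530000, y=-0.270000: f=1.177100 → y ← -0.270000 + 0.23·1.177100 = 0.000733
t=0.760000, y=0.000733: f=1.249999 → y ← 0.000733 + 0.23·1.249999 = 0.288233
y(0.99) ≈ 0.2882

0.2882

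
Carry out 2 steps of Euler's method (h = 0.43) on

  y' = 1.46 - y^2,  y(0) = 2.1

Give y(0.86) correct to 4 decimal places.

Euler: y_{n+1} = y_n + h·f(x_n, y_n).
x=0.000000, y=2.100000: f=-2.950000 → y ← 2.100000 + 0.43·(-2.950000) = 0.831500
x=0.430000, y=0.831500: f=0.768608 → y ← 0.831500 + 0.43·0.768608 = 1.162001
y(0.86) ≈ 1.1620

1.1620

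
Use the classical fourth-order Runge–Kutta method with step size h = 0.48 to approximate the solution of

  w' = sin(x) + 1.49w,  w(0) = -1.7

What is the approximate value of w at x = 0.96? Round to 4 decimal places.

RK4: k1 = f(x_n, w_n); k2 = f(x_n + h/2, w_n + (h/2)·k1); k3 = f(x_n + h/2, w_n + (h/2)·k2); k4 = f(x_n + h, w_n + h·k3); w_{n+1} = w_n + (h/6)·(k1 + 2k2 + 2k3 + k4).
x=0.000000, w=-1.700000:
  k1 = f(0.000000, -1.700000) = -2.533000
  k2 = f(0.240000, -2.307920) = -3.201098
  k3 = f(0.240000, -2.468264) = -3.440010
  k4 = f(0.480000, -3.351205) = -4.531516
  w ← -1.700000 + (0.48/6)·(k1 + 2k2 + 2k3 + k4) = -3.327739
x=0.480000, w=-3.327739:
  k1 = f(0.480000, -3.327739) = -4.496551
  k2 = f(0.720000, -4.406911) = -5.906913
  k3 = f(0.720000, -4.745398) = -6.411258
  k4 = f(0.960000, -6.405142) = -8.724471
  w ← -3.327739 + (0.48/6)·(k1 + 2k2 + 2k3 + k4) = -6.356328
w(0.96) ≈ -6.3563

-6.3563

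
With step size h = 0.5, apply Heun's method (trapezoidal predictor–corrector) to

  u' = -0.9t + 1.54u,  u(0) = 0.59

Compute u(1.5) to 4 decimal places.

3.1137

Heun: k1 = f(t_n, u_n); k2 = f(t_n + h, u_n + h·k1); u_{n+1} = u_n + (h/2)·(k1 + k2).
t=0.000000, u=0.590000:
  k1 = f(0.000000, 0.590000) = 0.908600
  k2 = f(0.500000, 1.044300) = 1.158222
  u ← 0.590000 + (0.5/2)·(0.908600 + 1.158222) = 1.106705
t=0.500000, u=1.106705:
  k1 = f(0.500000, 1.106705) = 1.254326
  k2 = f(1.000000, 1.733869) = 1.770158
  u ← 1.106705 + (0.5/2)·(1.254326 + 1.770158) = 1.862827
t=1.000000, u=1.862827:
  k1 = f(1.000000, 1.862827) = 1.968753
  k2 = f(1.500000, 2.847203) = 3.034693
  u ← 1.862827 + (0.5/2)·(1.968753 + 3.034693) = 3.113688
u(1.5) ≈ 3.1137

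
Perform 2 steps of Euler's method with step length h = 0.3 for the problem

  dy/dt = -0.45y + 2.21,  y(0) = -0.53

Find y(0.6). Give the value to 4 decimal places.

Euler: y_{n+1} = y_n + h·f(t_n, y_n).
t=0.000000, y=-0.530000: f=2.448500 → y ← -0.530000 + 0.3·2.448500 = 0.204550
t=0.300000, y=0.204550: f=2.117952 → y ← 0.204550 + 0.3·2.117952 = 0.839936
y(0.6) ≈ 0.8399

0.8399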